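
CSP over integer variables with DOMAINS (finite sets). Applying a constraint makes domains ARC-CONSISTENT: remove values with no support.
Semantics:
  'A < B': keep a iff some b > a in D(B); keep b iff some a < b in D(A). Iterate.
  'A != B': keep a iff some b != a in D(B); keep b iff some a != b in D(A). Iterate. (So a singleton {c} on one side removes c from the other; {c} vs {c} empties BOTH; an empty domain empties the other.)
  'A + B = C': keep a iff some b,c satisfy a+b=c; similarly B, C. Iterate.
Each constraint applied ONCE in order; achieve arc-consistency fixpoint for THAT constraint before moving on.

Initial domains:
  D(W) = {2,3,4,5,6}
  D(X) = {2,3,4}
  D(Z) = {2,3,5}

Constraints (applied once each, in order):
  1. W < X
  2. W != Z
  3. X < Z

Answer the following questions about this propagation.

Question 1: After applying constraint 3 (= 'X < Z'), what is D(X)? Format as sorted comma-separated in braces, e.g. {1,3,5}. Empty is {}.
Constraint 1 (W < X) on D(W)={2,3,4,5,6} D(X)={2,3,4}: W {2,3,4,5,6}->{2,3}; X {2,3,4}->{3,4}
Constraint 2 (W != Z) on D(W)={2,3} D(Z)={2,3,5}: no change
Constraint 3 (X < Z) on D(X)={3,4} D(Z)={2,3,5}: Z {2,3,5}->{5}
So after constraint 3: D(X) = {3,4}

Answer: {3,4}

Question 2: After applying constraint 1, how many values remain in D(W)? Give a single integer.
Constraint 1 (W < X) on D(W)={2,3,4,5,6} D(X)={2,3,4}: W {2,3,4,5,6}->{2,3}; X {2,3,4}->{3,4}
So after constraint 1: D(W)={2,3}, size = 2

Answer: 2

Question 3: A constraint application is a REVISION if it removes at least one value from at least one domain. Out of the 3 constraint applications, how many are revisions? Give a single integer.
Answer: 2

Derivation:
Constraint 1 (W < X) on D(W)={2,3,4,5,6} D(X)={2,3,4}: W {2,3,4,5,6}->{2,3}; X {2,3,4}->{3,4} => REVISION
Constraint 2 (W != Z) on D(W)={2,3} D(Z)={2,3,5}: no change => not a revision
Constraint 3 (X < Z) on D(X)={3,4} D(Z)={2,3,5}: Z {2,3,5}->{5} => REVISION
Total revisions = 2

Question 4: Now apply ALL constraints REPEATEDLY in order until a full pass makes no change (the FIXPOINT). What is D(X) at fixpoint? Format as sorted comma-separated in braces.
Answer: {3,4}

Derivation:
pass 0 (initial): D(X)={2,3,4}
pass 1: W {2,3,4,5,6}->{2,3}; X {2,3,4}->{3,4}; Z {2,3,5}->{5}
pass 2: no change
Fixpoint after 2 passes: D(X) = {3,4}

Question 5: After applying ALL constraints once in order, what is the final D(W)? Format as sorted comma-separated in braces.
Constraint 1 (W < X) on D(W)={2,3,4,5,6} D(X)={2,3,4}: W {2,3,4,5,6}->{2,3}; X {2,3,4}->{3,4}
Constraint 2 (W != Z) on D(W)={2,3} D(Z)={2,3,5}: no change
Constraint 3 (X < Z) on D(X)={3,4} D(Z)={2,3,5}: Z {2,3,5}->{5}
So after all 3 constraints: D(W) = {2,3}

Answer: {2,3}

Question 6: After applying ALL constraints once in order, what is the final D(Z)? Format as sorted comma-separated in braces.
Answer: {5}

Derivation:
Constraint 1 (W < X) on D(W)={2,3,4,5,6} D(X)={2,3,4}: W {2,3,4,5,6}->{2,3}; X {2,3,4}->{3,4}
Constraint 2 (W != Z) on D(W)={2,3} D(Z)={2,3,5}: no change
Constraint 3 (X < Z) on D(X)={3,4} D(Z)={2,3,5}: Z {2,3,5}->{5}
So after all 3 constraints: D(Z) = {5}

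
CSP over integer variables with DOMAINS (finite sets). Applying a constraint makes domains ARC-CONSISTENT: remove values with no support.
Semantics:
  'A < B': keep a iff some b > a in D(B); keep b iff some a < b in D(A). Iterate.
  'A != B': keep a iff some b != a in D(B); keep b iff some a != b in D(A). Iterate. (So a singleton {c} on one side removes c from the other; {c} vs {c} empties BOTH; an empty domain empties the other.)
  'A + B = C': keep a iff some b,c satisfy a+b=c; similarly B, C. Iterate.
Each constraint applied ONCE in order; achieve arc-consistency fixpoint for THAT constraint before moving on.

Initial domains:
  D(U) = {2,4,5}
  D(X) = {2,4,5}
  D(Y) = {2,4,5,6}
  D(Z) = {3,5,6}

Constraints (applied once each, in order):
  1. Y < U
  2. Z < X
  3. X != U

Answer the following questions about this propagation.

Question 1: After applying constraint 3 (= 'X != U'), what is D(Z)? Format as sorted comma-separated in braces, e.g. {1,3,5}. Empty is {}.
Answer: {3}

Derivation:
Constraint 1 (Y < U) on D(Y)={2,4,5,6} D(U)={2,4,5}: Y {2,4,5,6}->{2,4}; U {2,4,5}->{4,5}
Constraint 2 (Z < X) on D(Z)={3,5,6} D(X)={2,4,5}: Z {3,5,6}->{3}; X {2,4,5}->{4,5}
Constraint 3 (X != U) on D(X)={4,5} D(U)={4,5}: no change
So after constraint 3: D(Z) = {3}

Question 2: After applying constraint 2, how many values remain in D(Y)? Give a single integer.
Constraint 1 (Y < U) on D(Y)={2,4,5,6} D(U)={2,4,5}: Y {2,4,5,6}->{2,4}; U {2,4,5}->{4,5}
Constraint 2 (Z < X) on D(Z)={3,5,6} D(X)={2,4,5}: Z {3,5,6}->{3}; X {2,4,5}->{4,5}
So after constraint 2: D(Y)={2,4}, size = 2

Answer: 2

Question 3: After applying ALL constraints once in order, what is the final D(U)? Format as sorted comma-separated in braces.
Constraint 1 (Y < U) on D(Y)={2,4,5,6} D(U)={2,4,5}: Y {2,4,5,6}->{2,4}; U {2,4,5}->{4,5}
Constraint 2 (Z < X) on D(Z)={3,5,6} D(X)={2,4,5}: Z {3,5,6}->{3}; X {2,4,5}->{4,5}
Constraint 3 (X != U) on D(X)={4,5} D(U)={4,5}: no change
So after all 3 constraints: D(U) = {4,5}

Answer: {4,5}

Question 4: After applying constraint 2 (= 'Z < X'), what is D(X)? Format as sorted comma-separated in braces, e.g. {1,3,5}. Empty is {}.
Constraint 1 (Y < U) on D(Y)={2,4,5,6} D(U)={2,4,5}: Y {2,4,5,6}->{2,4}; U {2,4,5}->{4,5}
Constraint 2 (Z < X) on D(Z)={3,5,6} D(X)={2,4,5}: Z {3,5,6}->{3}; X {2,4,5}->{4,5}
So after constraint 2: D(X) = {4,5}

Answer: {4,5}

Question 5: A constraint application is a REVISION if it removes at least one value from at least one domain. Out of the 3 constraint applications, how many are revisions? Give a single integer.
Answer: 2

Derivation:
Constraint 1 (Y < U) on D(Y)={2,4,5,6} D(U)={2,4,5}: Y {2,4,5,6}->{2,4}; U {2,4,5}->{4,5} => REVISION
Constraint 2 (Z < X) on D(Z)={3,5,6} D(X)={2,4,5}: Z {3,5,6}->{3}; X {2,4,5}->{4,5} => REVISION
Constraint 3 (X != U) on D(X)={4,5} D(U)={4,5}: no change => not a revision
Total revisions = 2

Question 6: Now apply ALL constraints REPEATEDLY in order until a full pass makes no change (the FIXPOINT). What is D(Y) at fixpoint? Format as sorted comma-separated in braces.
Answer: {2,4}

Derivation:
pass 0 (initial): D(Y)={2,4,5,6}
pass 1: U {2,4,5}->{4,5}; X {2,4,5}->{4,5}; Y {2,4,5,6}->{2,4}; Z {3,5,6}->{3}
pass 2: no change
Fixpoint after 2 passes: D(Y) = {2,4}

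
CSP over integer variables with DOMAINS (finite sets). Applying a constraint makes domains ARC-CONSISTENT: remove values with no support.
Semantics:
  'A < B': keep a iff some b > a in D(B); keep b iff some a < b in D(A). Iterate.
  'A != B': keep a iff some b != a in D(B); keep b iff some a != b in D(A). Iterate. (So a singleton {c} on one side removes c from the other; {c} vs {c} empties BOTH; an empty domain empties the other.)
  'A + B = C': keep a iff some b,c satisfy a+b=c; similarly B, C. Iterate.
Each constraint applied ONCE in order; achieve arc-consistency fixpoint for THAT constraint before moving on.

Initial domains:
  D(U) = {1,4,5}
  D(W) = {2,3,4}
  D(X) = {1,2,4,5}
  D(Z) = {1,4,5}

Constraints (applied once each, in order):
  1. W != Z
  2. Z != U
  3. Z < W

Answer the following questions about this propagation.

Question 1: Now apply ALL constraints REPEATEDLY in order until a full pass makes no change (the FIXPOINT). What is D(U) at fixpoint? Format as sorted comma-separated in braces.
pass 0 (initial): D(U)={1,4,5}
pass 1: Z {1,4,5}->{1}
pass 2: U {1,4,5}->{4,5}
pass 3: no change
Fixpoint after 3 passes: D(U) = {4,5}

Answer: {4,5}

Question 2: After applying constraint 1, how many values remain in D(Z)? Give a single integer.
Constraint 1 (W != Z) on D(W)={2,3,4} D(Z)={1,4,5}: no change
So after constraint 1: D(Z)={1,4,5}, size = 3

Answer: 3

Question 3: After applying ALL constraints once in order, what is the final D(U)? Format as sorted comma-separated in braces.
Constraint 1 (W != Z) on D(W)={2,3,4} D(Z)={1,4,5}: no change
Constraint 2 (Z != U) on D(Z)={1,4,5} D(U)={1,4,5}: no change
Constraint 3 (Z < W) on D(Z)={1,4,5} D(W)={2,3,4}: Z {1,4,5}->{1}
So after all 3 constraints: D(U) = {1,4,5}

Answer: {1,4,5}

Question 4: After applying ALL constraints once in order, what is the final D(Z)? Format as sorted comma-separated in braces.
Constraint 1 (W != Z) on D(W)={2,3,4} D(Z)={1,4,5}: no change
Constraint 2 (Z != U) on D(Z)={1,4,5} D(U)={1,4,5}: no change
Constraint 3 (Z < W) on D(Z)={1,4,5} D(W)={2,3,4}: Z {1,4,5}->{1}
So after all 3 constraints: D(Z) = {1}

Answer: {1}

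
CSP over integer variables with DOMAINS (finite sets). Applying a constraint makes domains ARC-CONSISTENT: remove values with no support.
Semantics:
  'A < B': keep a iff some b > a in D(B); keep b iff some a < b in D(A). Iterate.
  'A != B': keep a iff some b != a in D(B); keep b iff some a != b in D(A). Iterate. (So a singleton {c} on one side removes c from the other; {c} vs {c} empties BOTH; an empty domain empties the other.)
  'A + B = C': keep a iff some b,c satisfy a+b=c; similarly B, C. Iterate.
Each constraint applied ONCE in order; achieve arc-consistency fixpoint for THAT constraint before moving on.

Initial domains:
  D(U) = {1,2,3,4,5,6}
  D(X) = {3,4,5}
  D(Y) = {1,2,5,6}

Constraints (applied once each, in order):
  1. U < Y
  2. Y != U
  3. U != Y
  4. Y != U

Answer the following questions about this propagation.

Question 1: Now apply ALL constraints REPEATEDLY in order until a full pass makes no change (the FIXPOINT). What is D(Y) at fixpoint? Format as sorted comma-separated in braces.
pass 0 (initial): D(Y)={1,2,5,6}
pass 1: U {1,2,3,4,5,6}->{1,2,3,4,5}; Y {1,2,5,6}->{2,5,6}
pass 2: no change
Fixpoint after 2 passes: D(Y) = {2,5,6}

Answer: {2,5,6}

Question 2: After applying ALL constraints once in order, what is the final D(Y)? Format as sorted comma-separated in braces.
Constraint 1 (U < Y) on D(U)={1,2,3,4,5,6} D(Y)={1,2,5,6}: U {1,2,3,4,5,6}->{1,2,3,4,5}; Y {1,2,5,6}->{2,5,6}
Constraint 2 (Y != U) on D(Y)={2,5,6} D(U)={1,2,3,4,5}: no change
Constraint 3 (U != Y) on D(U)={1,2,3,4,5} D(Y)={2,5,6}: no change
Constraint 4 (Y != U) on D(Y)={2,5,6} D(U)={1,2,3,4,5}: no change
So after all 4 constraints: D(Y) = {2,5,6}

Answer: {2,5,6}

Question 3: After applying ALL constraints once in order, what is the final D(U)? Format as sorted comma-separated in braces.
Answer: {1,2,3,4,5}

Derivation:
Constraint 1 (U < Y) on D(U)={1,2,3,4,5,6} D(Y)={1,2,5,6}: U {1,2,3,4,5,6}->{1,2,3,4,5}; Y {1,2,5,6}->{2,5,6}
Constraint 2 (Y != U) on D(Y)={2,5,6} D(U)={1,2,3,4,5}: no change
Constraint 3 (U != Y) on D(U)={1,2,3,4,5} D(Y)={2,5,6}: no change
Constraint 4 (Y != U) on D(Y)={2,5,6} D(U)={1,2,3,4,5}: no change
So after all 4 constraints: D(U) = {1,2,3,4,5}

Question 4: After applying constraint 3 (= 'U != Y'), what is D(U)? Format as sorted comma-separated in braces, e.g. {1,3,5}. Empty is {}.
Constraint 1 (U < Y) on D(U)={1,2,3,4,5,6} D(Y)={1,2,5,6}: U {1,2,3,4,5,6}->{1,2,3,4,5}; Y {1,2,5,6}->{2,5,6}
Constraint 2 (Y != U) on D(Y)={2,5,6} D(U)={1,2,3,4,5}: no change
Constraint 3 (U != Y) on D(U)={1,2,3,4,5} D(Y)={2,5,6}: no change
So after constraint 3: D(U) = {1,2,3,4,5}

Answer: {1,2,3,4,5}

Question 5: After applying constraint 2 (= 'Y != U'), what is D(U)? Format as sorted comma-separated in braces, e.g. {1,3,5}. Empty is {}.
Answer: {1,2,3,4,5}

Derivation:
Constraint 1 (U < Y) on D(U)={1,2,3,4,5,6} D(Y)={1,2,5,6}: U {1,2,3,4,5,6}->{1,2,3,4,5}; Y {1,2,5,6}->{2,5,6}
Constraint 2 (Y != U) on D(Y)={2,5,6} D(U)={1,2,3,4,5}: no change
So after constraint 2: D(U) = {1,2,3,4,5}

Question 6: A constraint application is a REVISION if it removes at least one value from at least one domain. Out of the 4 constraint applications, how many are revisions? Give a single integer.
Constraint 1 (U < Y) on D(U)={1,2,3,4,5,6} D(Y)={1,2,5,6}: U {1,2,3,4,5,6}->{1,2,3,4,5}; Y {1,2,5,6}->{2,5,6} => REVISION
Constraint 2 (Y != U) on D(Y)={2,5,6} D(U)={1,2,3,4,5}: no change => not a revision
Constraint 3 (U != Y) on D(U)={1,2,3,4,5} D(Y)={2,5,6}: no change => not a revision
Constraint 4 (Y != U) on D(Y)={2,5,6} D(U)={1,2,3,4,5}: no change => not a revision
Total revisions = 1

Answer: 1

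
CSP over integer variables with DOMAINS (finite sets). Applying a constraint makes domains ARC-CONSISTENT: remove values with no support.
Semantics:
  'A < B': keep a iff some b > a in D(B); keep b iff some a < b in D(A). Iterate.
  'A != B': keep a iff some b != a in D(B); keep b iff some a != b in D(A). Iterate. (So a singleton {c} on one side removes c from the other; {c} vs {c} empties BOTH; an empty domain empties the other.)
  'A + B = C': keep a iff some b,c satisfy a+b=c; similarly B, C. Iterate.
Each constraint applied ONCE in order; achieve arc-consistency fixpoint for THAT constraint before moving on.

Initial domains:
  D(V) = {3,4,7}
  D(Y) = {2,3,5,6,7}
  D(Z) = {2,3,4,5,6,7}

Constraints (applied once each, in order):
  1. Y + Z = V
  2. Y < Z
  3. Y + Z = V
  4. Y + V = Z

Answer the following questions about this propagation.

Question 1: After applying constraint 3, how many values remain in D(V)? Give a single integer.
Constraint 1 (Y + Z = V) on D(Y)={2,3,5,6,7} D(Z)={2,3,4,5,6,7} D(V)={3,4,7}: Y {2,3,5,6,7}->{2,3,5}; Z {2,3,4,5,6,7}->{2,4,5}; V {3,4,7}->{4,7}
Constraint 2 (Y < Z) on D(Y)={2,3,5} D(Z)={2,4,5}: Y {2,3,5}->{2,3}; Z {2,4,5}->{4,5}
Constraint 3 (Y + Z = V) on D(Y)={2,3} D(Z)={4,5} D(V)={4,7}: V {4,7}->{7}
So after constraint 3: D(V)={7}, size = 1

Answer: 1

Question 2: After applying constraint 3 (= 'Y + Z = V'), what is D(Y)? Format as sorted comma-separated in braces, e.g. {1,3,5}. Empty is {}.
Constraint 1 (Y + Z = V) on D(Y)={2,3,5,6,7} D(Z)={2,3,4,5,6,7} D(V)={3,4,7}: Y {2,3,5,6,7}->{2,3,5}; Z {2,3,4,5,6,7}->{2,4,5}; V {3,4,7}->{4,7}
Constraint 2 (Y < Z) on D(Y)={2,3,5} D(Z)={2,4,5}: Y {2,3,5}->{2,3}; Z {2,4,5}->{4,5}
Constraint 3 (Y + Z = V) on D(Y)={2,3} D(Z)={4,5} D(V)={4,7}: V {4,7}->{7}
So after constraint 3: D(Y) = {2,3}

Answer: {2,3}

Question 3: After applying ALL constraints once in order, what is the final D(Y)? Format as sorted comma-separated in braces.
Constraint 1 (Y + Z = V) on D(Y)={2,3,5,6,7} D(Z)={2,3,4,5,6,7} D(V)={3,4,7}: Y {2,3,5,6,7}->{2,3,5}; Z {2,3,4,5,6,7}->{2,4,5}; V {3,4,7}->{4,7}
Constraint 2 (Y < Z) on D(Y)={2,3,5} D(Z)={2,4,5}: Y {2,3,5}->{2,3}; Z {2,4,5}->{4,5}
Constraint 3 (Y + Z = V) on D(Y)={2,3} D(Z)={4,5} D(V)={4,7}: V {4,7}->{7}
Constraint 4 (Y + V = Z) on D(Y)={2,3} D(V)={7} D(Z)={4,5}: Y {2,3}->{}; V {7}->{}; Z {4,5}->{}
So after all 4 constraints: D(Y) = {}

Answer: {}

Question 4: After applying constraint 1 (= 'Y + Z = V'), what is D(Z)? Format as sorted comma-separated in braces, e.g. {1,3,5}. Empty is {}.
Constraint 1 (Y + Z = V) on D(Y)={2,3,5,6,7} D(Z)={2,3,4,5,6,7} D(V)={3,4,7}: Y {2,3,5,6,7}->{2,3,5}; Z {2,3,4,5,6,7}->{2,4,5}; V {3,4,7}->{4,7}
So after constraint 1: D(Z) = {2,4,5}

Answer: {2,4,5}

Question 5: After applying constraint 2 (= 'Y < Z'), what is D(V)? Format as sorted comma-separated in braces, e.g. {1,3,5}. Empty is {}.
Constraint 1 (Y + Z = V) on D(Y)={2,3,5,6,7} D(Z)={2,3,4,5,6,7} D(V)={3,4,7}: Y {2,3,5,6,7}->{2,3,5}; Z {2,3,4,5,6,7}->{2,4,5}; V {3,4,7}->{4,7}
Constraint 2 (Y < Z) on D(Y)={2,3,5} D(Z)={2,4,5}: Y {2,3,5}->{2,3}; Z {2,4,5}->{4,5}
So after constraint 2: D(V) = {4,7}

Answer: {4,7}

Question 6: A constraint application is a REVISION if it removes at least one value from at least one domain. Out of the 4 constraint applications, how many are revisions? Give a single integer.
Constraint 1 (Y + Z = V) on D(Y)={2,3,5,6,7} D(Z)={2,3,4,5,6,7} D(V)={3,4,7}: Y {2,3,5,6,7}->{2,3,5}; Z {2,3,4,5,6,7}->{2,4,5}; V {3,4,7}->{4,7} => REVISION
Constraint 2 (Y < Z) on D(Y)={2,3,5} D(Z)={2,4,5}: Y {2,3,5}->{2,3}; Z {2,4,5}->{4,5} => REVISION
Constraint 3 (Y + Z = V) on D(Y)={2,3} D(Z)={4,5} D(V)={4,7}: V {4,7}->{7} => REVISION
Constraint 4 (Y + V = Z) on D(Y)={2,3} D(V)={7} D(Z)={4,5}: Y {2,3}->{}; V {7}->{}; Z {4,5}->{} => REVISION
Total revisions = 4

Answer: 4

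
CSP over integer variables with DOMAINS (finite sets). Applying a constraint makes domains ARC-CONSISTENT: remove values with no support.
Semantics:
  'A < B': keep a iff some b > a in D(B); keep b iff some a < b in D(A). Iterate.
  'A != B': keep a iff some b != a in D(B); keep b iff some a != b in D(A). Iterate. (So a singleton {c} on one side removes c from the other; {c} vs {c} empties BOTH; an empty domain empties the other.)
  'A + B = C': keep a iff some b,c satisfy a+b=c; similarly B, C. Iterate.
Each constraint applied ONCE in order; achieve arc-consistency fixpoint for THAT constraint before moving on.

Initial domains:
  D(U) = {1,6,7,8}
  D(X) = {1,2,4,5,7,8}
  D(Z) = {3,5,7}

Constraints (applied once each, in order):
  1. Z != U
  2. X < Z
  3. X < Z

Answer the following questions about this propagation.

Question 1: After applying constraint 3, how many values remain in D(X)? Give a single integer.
Answer: 4

Derivation:
Constraint 1 (Z != U) on D(Z)={3,5,7} D(U)={1,6,7,8}: no change
Constraint 2 (X < Z) on D(X)={1,2,4,5,7,8} D(Z)={3,5,7}: X {1,2,4,5,7,8}->{1,2,4,5}
Constraint 3 (X < Z) on D(X)={1,2,4,5} D(Z)={3,5,7}: no change
So after constraint 3: D(X)={1,2,4,5}, size = 4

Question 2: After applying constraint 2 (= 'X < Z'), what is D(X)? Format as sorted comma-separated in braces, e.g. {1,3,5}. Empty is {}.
Answer: {1,2,4,5}

Derivation:
Constraint 1 (Z != U) on D(Z)={3,5,7} D(U)={1,6,7,8}: no change
Constraint 2 (X < Z) on D(X)={1,2,4,5,7,8} D(Z)={3,5,7}: X {1,2,4,5,7,8}->{1,2,4,5}
So after constraint 2: D(X) = {1,2,4,5}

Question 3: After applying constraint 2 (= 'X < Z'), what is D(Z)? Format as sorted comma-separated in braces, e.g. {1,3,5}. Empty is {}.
Constraint 1 (Z != U) on D(Z)={3,5,7} D(U)={1,6,7,8}: no change
Constraint 2 (X < Z) on D(X)={1,2,4,5,7,8} D(Z)={3,5,7}: X {1,2,4,5,7,8}->{1,2,4,5}
So after constraint 2: D(Z) = {3,5,7}

Answer: {3,5,7}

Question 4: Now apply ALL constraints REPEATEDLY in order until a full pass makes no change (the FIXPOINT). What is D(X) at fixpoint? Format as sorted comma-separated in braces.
Answer: {1,2,4,5}

Derivation:
pass 0 (initial): D(X)={1,2,4,5,7,8}
pass 1: X {1,2,4,5,7,8}->{1,2,4,5}
pass 2: no change
Fixpoint after 2 passes: D(X) = {1,2,4,5}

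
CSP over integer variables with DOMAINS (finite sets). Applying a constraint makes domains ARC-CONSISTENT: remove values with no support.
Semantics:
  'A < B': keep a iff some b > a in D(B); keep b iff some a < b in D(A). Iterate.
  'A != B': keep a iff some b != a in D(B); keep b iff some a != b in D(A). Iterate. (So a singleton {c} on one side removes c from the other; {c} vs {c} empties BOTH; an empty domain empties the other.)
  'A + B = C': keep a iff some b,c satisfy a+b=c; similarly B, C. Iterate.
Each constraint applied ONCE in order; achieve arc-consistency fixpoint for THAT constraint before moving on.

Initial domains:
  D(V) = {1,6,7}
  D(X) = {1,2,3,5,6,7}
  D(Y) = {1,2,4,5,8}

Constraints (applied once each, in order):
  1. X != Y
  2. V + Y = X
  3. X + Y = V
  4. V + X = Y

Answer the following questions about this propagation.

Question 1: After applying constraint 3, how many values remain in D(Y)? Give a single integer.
Answer: 2

Derivation:
Constraint 1 (X != Y) on D(X)={1,2,3,5,6,7} D(Y)={1,2,4,5,8}: no change
Constraint 2 (V + Y = X) on D(V)={1,6,7} D(Y)={1,2,4,5,8} D(X)={1,2,3,5,6,7}: V {1,6,7}->{1,6}; Y {1,2,4,5,8}->{1,2,4,5}; X {1,2,3,5,6,7}->{2,3,5,6,7}
Constraint 3 (X + Y = V) on D(X)={2,3,5,6,7} D(Y)={1,2,4,5} D(V)={1,6}: X {2,3,5,6,7}->{2,5}; Y {1,2,4,5}->{1,4}; V {1,6}->{6}
So after constraint 3: D(Y)={1,4}, size = 2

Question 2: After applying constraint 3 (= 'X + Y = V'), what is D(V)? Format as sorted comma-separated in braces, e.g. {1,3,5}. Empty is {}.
Constraint 1 (X != Y) on D(X)={1,2,3,5,6,7} D(Y)={1,2,4,5,8}: no change
Constraint 2 (V + Y = X) on D(V)={1,6,7} D(Y)={1,2,4,5,8} D(X)={1,2,3,5,6,7}: V {1,6,7}->{1,6}; Y {1,2,4,5,8}->{1,2,4,5}; X {1,2,3,5,6,7}->{2,3,5,6,7}
Constraint 3 (X + Y = V) on D(X)={2,3,5,6,7} D(Y)={1,2,4,5} D(V)={1,6}: X {2,3,5,6,7}->{2,5}; Y {1,2,4,5}->{1,4}; V {1,6}->{6}
So after constraint 3: D(V) = {6}

Answer: {6}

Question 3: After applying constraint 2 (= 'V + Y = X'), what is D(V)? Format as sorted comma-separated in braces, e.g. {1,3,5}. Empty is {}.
Constraint 1 (X != Y) on D(X)={1,2,3,5,6,7} D(Y)={1,2,4,5,8}: no change
Constraint 2 (V + Y = X) on D(V)={1,6,7} D(Y)={1,2,4,5,8} D(X)={1,2,3,5,6,7}: V {1,6,7}->{1,6}; Y {1,2,4,5,8}->{1,2,4,5}; X {1,2,3,5,6,7}->{2,3,5,6,7}
So after constraint 2: D(V) = {1,6}

Answer: {1,6}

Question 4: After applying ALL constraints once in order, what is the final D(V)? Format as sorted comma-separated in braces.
Answer: {}

Derivation:
Constraint 1 (X != Y) on D(X)={1,2,3,5,6,7} D(Y)={1,2,4,5,8}: no change
Constraint 2 (V + Y = X) on D(V)={1,6,7} D(Y)={1,2,4,5,8} D(X)={1,2,3,5,6,7}: V {1,6,7}->{1,6}; Y {1,2,4,5,8}->{1,2,4,5}; X {1,2,3,5,6,7}->{2,3,5,6,7}
Constraint 3 (X + Y = V) on D(X)={2,3,5,6,7} D(Y)={1,2,4,5} D(V)={1,6}: X {2,3,5,6,7}->{2,5}; Y {1,2,4,5}->{1,4}; V {1,6}->{6}
Constraint 4 (V + X = Y) on D(V)={6} D(X)={2,5} D(Y)={1,4}: V {6}->{}; X {2,5}->{}; Y {1,4}->{}
So after all 4 constraints: D(V) = {}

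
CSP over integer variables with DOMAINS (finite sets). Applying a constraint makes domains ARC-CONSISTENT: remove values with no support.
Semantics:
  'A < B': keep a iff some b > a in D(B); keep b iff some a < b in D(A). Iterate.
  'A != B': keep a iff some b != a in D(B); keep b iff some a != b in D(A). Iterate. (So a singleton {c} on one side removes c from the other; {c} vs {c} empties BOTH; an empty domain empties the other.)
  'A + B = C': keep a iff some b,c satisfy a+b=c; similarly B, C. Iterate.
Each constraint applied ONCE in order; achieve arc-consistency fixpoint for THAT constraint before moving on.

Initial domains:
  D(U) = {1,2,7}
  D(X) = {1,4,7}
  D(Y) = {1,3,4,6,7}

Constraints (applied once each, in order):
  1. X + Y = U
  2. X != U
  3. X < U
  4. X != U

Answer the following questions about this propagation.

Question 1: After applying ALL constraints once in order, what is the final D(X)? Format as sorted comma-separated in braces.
Constraint 1 (X + Y = U) on D(X)={1,4,7} D(Y)={1,3,4,6,7} D(U)={1,2,7}: X {1,4,7}->{1,4}; Y {1,3,4,6,7}->{1,3,6}; U {1,2,7}->{2,7}
Constraint 2 (X != U) on D(X)={1,4} D(U)={2,7}: no change
Constraint 3 (X < U) on D(X)={1,4} D(U)={2,7}: no change
Constraint 4 (X != U) on D(X)={1,4} D(U)={2,7}: no change
So after all 4 constraints: D(X) = {1,4}

Answer: {1,4}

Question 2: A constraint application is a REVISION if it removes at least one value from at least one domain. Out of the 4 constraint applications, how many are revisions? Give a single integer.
Answer: 1

Derivation:
Constraint 1 (X + Y = U) on D(X)={1,4,7} D(Y)={1,3,4,6,7} D(U)={1,2,7}: X {1,4,7}->{1,4}; Y {1,3,4,6,7}->{1,3,6}; U {1,2,7}->{2,7} => REVISION
Constraint 2 (X != U) on D(X)={1,4} D(U)={2,7}: no change => not a revision
Constraint 3 (X < U) on D(X)={1,4} D(U)={2,7}: no change => not a revision
Constraint 4 (X != U) on D(X)={1,4} D(U)={2,7}: no change => not a revision
Total revisions = 1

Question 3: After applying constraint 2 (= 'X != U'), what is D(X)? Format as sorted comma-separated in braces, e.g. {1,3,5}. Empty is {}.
Answer: {1,4}

Derivation:
Constraint 1 (X + Y = U) on D(X)={1,4,7} D(Y)={1,3,4,6,7} D(U)={1,2,7}: X {1,4,7}->{1,4}; Y {1,3,4,6,7}->{1,3,6}; U {1,2,7}->{2,7}
Constraint 2 (X != U) on D(X)={1,4} D(U)={2,7}: no change
So after constraint 2: D(X) = {1,4}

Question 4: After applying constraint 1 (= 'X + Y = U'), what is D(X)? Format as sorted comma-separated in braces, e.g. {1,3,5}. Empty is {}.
Answer: {1,4}

Derivation:
Constraint 1 (X + Y = U) on D(X)={1,4,7} D(Y)={1,3,4,6,7} D(U)={1,2,7}: X {1,4,7}->{1,4}; Y {1,3,4,6,7}->{1,3,6}; U {1,2,7}->{2,7}
So after constraint 1: D(X) = {1,4}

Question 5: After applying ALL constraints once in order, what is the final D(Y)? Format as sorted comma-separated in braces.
Constraint 1 (X + Y = U) on D(X)={1,4,7} D(Y)={1,3,4,6,7} D(U)={1,2,7}: X {1,4,7}->{1,4}; Y {1,3,4,6,7}->{1,3,6}; U {1,2,7}->{2,7}
Constraint 2 (X != U) on D(X)={1,4} D(U)={2,7}: no change
Constraint 3 (X < U) on D(X)={1,4} D(U)={2,7}: no change
Constraint 4 (X != U) on D(X)={1,4} D(U)={2,7}: no change
So after all 4 constraints: D(Y) = {1,3,6}

Answer: {1,3,6}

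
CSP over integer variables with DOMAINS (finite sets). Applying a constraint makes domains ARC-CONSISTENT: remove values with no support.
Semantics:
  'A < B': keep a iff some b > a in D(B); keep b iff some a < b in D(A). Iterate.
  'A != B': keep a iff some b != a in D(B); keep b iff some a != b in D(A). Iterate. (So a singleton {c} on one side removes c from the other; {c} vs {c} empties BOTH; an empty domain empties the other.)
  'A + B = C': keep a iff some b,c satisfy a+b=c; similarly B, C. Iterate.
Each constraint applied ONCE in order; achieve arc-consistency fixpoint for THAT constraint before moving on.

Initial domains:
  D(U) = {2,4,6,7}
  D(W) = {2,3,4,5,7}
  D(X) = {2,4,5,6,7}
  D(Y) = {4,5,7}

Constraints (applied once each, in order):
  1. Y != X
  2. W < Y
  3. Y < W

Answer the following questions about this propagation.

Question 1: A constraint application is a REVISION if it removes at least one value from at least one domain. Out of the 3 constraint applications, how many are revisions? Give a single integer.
Answer: 2

Derivation:
Constraint 1 (Y != X) on D(Y)={4,5,7} D(X)={2,4,5,6,7}: no change => not a revision
Constraint 2 (W < Y) on D(W)={2,3,4,5,7} D(Y)={4,5,7}: W {2,3,4,5,7}->{2,3,4,5} => REVISION
Constraint 3 (Y < W) on D(Y)={4,5,7} D(W)={2,3,4,5}: Y {4,5,7}->{4}; W {2,3,4,5}->{5} => REVISION
Total revisions = 2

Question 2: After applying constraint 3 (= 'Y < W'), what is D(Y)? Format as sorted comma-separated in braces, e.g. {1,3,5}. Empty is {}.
Constraint 1 (Y != X) on D(Y)={4,5,7} D(X)={2,4,5,6,7}: no change
Constraint 2 (W < Y) on D(W)={2,3,4,5,7} D(Y)={4,5,7}: W {2,3,4,5,7}->{2,3,4,5}
Constraint 3 (Y < W) on D(Y)={4,5,7} D(W)={2,3,4,5}: Y {4,5,7}->{4}; W {2,3,4,5}->{5}
So after constraint 3: D(Y) = {4}

Answer: {4}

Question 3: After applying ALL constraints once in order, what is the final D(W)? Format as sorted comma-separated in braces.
Constraint 1 (Y != X) on D(Y)={4,5,7} D(X)={2,4,5,6,7}: no change
Constraint 2 (W < Y) on D(W)={2,3,4,5,7} D(Y)={4,5,7}: W {2,3,4,5,7}->{2,3,4,5}
Constraint 3 (Y < W) on D(Y)={4,5,7} D(W)={2,3,4,5}: Y {4,5,7}->{4}; W {2,3,4,5}->{5}
So after all 3 constraints: D(W) = {5}

Answer: {5}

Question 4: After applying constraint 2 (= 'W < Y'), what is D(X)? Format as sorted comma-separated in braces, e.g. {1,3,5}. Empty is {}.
Constraint 1 (Y != X) on D(Y)={4,5,7} D(X)={2,4,5,6,7}: no change
Constraint 2 (W < Y) on D(W)={2,3,4,5,7} D(Y)={4,5,7}: W {2,3,4,5,7}->{2,3,4,5}
So after constraint 2: D(X) = {2,4,5,6,7}

Answer: {2,4,5,6,7}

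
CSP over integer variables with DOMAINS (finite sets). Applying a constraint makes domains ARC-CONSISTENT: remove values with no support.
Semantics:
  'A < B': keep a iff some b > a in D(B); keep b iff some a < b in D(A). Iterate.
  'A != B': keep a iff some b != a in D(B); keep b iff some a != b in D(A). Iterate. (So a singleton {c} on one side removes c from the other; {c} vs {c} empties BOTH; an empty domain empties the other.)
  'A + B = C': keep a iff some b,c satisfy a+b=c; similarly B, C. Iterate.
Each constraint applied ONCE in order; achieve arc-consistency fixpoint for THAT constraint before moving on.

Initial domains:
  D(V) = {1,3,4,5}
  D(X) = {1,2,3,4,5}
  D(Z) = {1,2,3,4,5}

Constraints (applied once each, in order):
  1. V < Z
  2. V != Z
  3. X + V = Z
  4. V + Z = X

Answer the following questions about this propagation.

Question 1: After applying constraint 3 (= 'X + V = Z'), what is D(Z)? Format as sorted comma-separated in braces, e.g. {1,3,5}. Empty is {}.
Answer: {2,3,4,5}

Derivation:
Constraint 1 (V < Z) on D(V)={1,3,4,5} D(Z)={1,2,3,4,5}: V {1,3,4,5}->{1,3,4}; Z {1,2,3,4,5}->{2,3,4,5}
Constraint 2 (V != Z) on D(V)={1,3,4} D(Z)={2,3,4,5}: no change
Constraint 3 (X + V = Z) on D(X)={1,2,3,4,5} D(V)={1,3,4} D(Z)={2,3,4,5}: X {1,2,3,4,5}->{1,2,3,4}
So after constraint 3: D(Z) = {2,3,4,5}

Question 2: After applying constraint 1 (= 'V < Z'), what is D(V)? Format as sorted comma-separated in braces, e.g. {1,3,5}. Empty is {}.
Constraint 1 (V < Z) on D(V)={1,3,4,5} D(Z)={1,2,3,4,5}: V {1,3,4,5}->{1,3,4}; Z {1,2,3,4,5}->{2,3,4,5}
So after constraint 1: D(V) = {1,3,4}

Answer: {1,3,4}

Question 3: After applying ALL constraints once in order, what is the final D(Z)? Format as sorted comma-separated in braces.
Answer: {2,3}

Derivation:
Constraint 1 (V < Z) on D(V)={1,3,4,5} D(Z)={1,2,3,4,5}: V {1,3,4,5}->{1,3,4}; Z {1,2,3,4,5}->{2,3,4,5}
Constraint 2 (V != Z) on D(V)={1,3,4} D(Z)={2,3,4,5}: no change
Constraint 3 (X + V = Z) on D(X)={1,2,3,4,5} D(V)={1,3,4} D(Z)={2,3,4,5}: X {1,2,3,4,5}->{1,2,3,4}
Constraint 4 (V + Z = X) on D(V)={1,3,4} D(Z)={2,3,4,5} D(X)={1,2,3,4}: V {1,3,4}->{1}; Z {2,3,4,5}->{2,3}; X {1,2,3,4}->{3,4}
So after all 4 constraints: D(Z) = {2,3}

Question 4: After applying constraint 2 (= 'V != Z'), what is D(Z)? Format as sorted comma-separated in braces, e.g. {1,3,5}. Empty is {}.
Answer: {2,3,4,5}

Derivation:
Constraint 1 (V < Z) on D(V)={1,3,4,5} D(Z)={1,2,3,4,5}: V {1,3,4,5}->{1,3,4}; Z {1,2,3,4,5}->{2,3,4,5}
Constraint 2 (V != Z) on D(V)={1,3,4} D(Z)={2,3,4,5}: no change
So after constraint 2: D(Z) = {2,3,4,5}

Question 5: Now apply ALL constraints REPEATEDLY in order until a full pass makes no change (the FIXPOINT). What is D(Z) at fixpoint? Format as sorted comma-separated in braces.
Answer: {}

Derivation:
pass 0 (initial): D(Z)={1,2,3,4,5}
pass 1: V {1,3,4,5}->{1}; X {1,2,3,4,5}->{3,4}; Z {1,2,3,4,5}->{2,3}
pass 2: V {1}->{}; X {3,4}->{}; Z {2,3}->{}
pass 3: no change
Fixpoint after 3 passes: D(Z) = {}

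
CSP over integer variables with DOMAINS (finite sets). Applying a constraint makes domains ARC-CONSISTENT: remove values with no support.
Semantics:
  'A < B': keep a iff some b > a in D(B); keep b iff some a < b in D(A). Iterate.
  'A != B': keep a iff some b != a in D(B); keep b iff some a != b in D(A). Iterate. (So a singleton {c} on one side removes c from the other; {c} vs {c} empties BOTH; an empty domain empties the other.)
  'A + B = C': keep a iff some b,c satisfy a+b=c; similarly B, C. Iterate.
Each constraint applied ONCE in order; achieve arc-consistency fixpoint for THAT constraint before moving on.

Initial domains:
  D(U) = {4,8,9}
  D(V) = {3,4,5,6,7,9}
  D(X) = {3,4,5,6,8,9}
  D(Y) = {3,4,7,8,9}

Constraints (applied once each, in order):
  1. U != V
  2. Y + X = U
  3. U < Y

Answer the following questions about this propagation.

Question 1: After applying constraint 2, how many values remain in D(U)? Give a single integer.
Constraint 1 (U != V) on D(U)={4,8,9} D(V)={3,4,5,6,7,9}: no change
Constraint 2 (Y + X = U) on D(Y)={3,4,7,8,9} D(X)={3,4,5,6,8,9} D(U)={4,8,9}: Y {3,4,7,8,9}->{3,4}; X {3,4,5,6,8,9}->{4,5,6}; U {4,8,9}->{8,9}
So after constraint 2: D(U)={8,9}, size = 2

Answer: 2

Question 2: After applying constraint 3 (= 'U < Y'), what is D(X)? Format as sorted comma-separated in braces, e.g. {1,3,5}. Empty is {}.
Answer: {4,5,6}

Derivation:
Constraint 1 (U != V) on D(U)={4,8,9} D(V)={3,4,5,6,7,9}: no change
Constraint 2 (Y + X = U) on D(Y)={3,4,7,8,9} D(X)={3,4,5,6,8,9} D(U)={4,8,9}: Y {3,4,7,8,9}->{3,4}; X {3,4,5,6,8,9}->{4,5,6}; U {4,8,9}->{8,9}
Constraint 3 (U < Y) on D(U)={8,9} D(Y)={3,4}: U {8,9}->{}; Y {3,4}->{}
So after constraint 3: D(X) = {4,5,6}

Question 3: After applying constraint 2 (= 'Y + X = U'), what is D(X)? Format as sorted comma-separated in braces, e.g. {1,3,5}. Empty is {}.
Answer: {4,5,6}

Derivation:
Constraint 1 (U != V) on D(U)={4,8,9} D(V)={3,4,5,6,7,9}: no change
Constraint 2 (Y + X = U) on D(Y)={3,4,7,8,9} D(X)={3,4,5,6,8,9} D(U)={4,8,9}: Y {3,4,7,8,9}->{3,4}; X {3,4,5,6,8,9}->{4,5,6}; U {4,8,9}->{8,9}
So after constraint 2: D(X) = {4,5,6}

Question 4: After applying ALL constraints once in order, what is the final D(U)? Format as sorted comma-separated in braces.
Answer: {}

Derivation:
Constraint 1 (U != V) on D(U)={4,8,9} D(V)={3,4,5,6,7,9}: no change
Constraint 2 (Y + X = U) on D(Y)={3,4,7,8,9} D(X)={3,4,5,6,8,9} D(U)={4,8,9}: Y {3,4,7,8,9}->{3,4}; X {3,4,5,6,8,9}->{4,5,6}; U {4,8,9}->{8,9}
Constraint 3 (U < Y) on D(U)={8,9} D(Y)={3,4}: U {8,9}->{}; Y {3,4}->{}
So after all 3 constraints: D(U) = {}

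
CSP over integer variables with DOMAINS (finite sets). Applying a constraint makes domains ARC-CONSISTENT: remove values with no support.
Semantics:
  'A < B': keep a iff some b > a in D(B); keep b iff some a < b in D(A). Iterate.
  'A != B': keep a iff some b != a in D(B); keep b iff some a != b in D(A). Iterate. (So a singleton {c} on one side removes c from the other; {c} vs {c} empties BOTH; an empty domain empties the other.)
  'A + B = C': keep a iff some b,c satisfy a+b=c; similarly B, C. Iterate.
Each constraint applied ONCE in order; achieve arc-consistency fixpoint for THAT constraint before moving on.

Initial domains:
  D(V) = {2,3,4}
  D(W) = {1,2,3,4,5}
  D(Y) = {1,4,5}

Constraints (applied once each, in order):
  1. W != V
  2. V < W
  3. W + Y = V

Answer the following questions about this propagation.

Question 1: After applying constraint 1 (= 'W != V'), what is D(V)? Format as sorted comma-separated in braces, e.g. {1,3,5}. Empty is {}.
Constraint 1 (W != V) on D(W)={1,2,3,4,5} D(V)={2,3,4}: no change
So after constraint 1: D(V) = {2,3,4}

Answer: {2,3,4}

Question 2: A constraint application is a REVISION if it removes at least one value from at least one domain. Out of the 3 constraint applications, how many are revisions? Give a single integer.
Answer: 2

Derivation:
Constraint 1 (W != V) on D(W)={1,2,3,4,5} D(V)={2,3,4}: no change => not a revision
Constraint 2 (V < W) on D(V)={2,3,4} D(W)={1,2,3,4,5}: W {1,2,3,4,5}->{3,4,5} => REVISION
Constraint 3 (W + Y = V) on D(W)={3,4,5} D(Y)={1,4,5} D(V)={2,3,4}: W {3,4,5}->{3}; Y {1,4,5}->{1}; V {2,3,4}->{4} => REVISION
Total revisions = 2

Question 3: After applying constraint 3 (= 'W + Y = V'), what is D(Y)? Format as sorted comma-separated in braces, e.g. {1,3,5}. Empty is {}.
Constraint 1 (W != V) on D(W)={1,2,3,4,5} D(V)={2,3,4}: no change
Constraint 2 (V < W) on D(V)={2,3,4} D(W)={1,2,3,4,5}: W {1,2,3,4,5}->{3,4,5}
Constraint 3 (W + Y = V) on D(W)={3,4,5} D(Y)={1,4,5} D(V)={2,3,4}: W {3,4,5}->{3}; Y {1,4,5}->{1}; V {2,3,4}->{4}
So after constraint 3: D(Y) = {1}

Answer: {1}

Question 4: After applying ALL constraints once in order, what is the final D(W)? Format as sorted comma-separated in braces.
Answer: {3}

Derivation:
Constraint 1 (W != V) on D(W)={1,2,3,4,5} D(V)={2,3,4}: no change
Constraint 2 (V < W) on D(V)={2,3,4} D(W)={1,2,3,4,5}: W {1,2,3,4,5}->{3,4,5}
Constraint 3 (W + Y = V) on D(W)={3,4,5} D(Y)={1,4,5} D(V)={2,3,4}: W {3,4,5}->{3}; Y {1,4,5}->{1}; V {2,3,4}->{4}
So after all 3 constraints: D(W) = {3}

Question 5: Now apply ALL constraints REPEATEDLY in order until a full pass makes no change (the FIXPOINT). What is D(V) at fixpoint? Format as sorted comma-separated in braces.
Answer: {}

Derivation:
pass 0 (initial): D(V)={2,3,4}
pass 1: V {2,3,4}->{4}; W {1,2,3,4,5}->{3}; Y {1,4,5}->{1}
pass 2: V {4}->{}; W {3}->{}; Y {1}->{}
pass 3: no change
Fixpoint after 3 passes: D(V) = {}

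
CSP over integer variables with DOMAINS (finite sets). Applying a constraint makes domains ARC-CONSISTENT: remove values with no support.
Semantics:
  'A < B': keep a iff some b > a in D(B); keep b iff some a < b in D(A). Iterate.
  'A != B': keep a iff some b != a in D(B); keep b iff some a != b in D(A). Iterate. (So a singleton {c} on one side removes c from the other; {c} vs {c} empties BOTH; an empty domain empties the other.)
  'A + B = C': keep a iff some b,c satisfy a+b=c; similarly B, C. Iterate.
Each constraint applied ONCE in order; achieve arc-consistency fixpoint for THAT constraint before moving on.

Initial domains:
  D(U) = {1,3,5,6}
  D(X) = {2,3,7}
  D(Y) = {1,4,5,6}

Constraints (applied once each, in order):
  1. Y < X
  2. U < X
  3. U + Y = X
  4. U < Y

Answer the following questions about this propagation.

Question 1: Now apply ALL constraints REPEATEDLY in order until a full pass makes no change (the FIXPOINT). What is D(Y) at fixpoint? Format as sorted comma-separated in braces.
pass 0 (initial): D(Y)={1,4,5,6}
pass 1: U {1,3,5,6}->{1,3}; X {2,3,7}->{2,7}; Y {1,4,5,6}->{4,6}
pass 2: X {2,7}->{7}
pass 3: no change
Fixpoint after 3 passes: D(Y) = {4,6}

Answer: {4,6}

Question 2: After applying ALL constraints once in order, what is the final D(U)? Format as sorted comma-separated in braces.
Constraint 1 (Y < X) on D(Y)={1,4,5,6} D(X)={2,3,7}: no change
Constraint 2 (U < X) on D(U)={1,3,5,6} D(X)={2,3,7}: no change
Constraint 3 (U + Y = X) on D(U)={1,3,5,6} D(Y)={1,4,5,6} D(X)={2,3,7}: U {1,3,5,6}->{1,3,6}; Y {1,4,5,6}->{1,4,6}; X {2,3,7}->{2,7}
Constraint 4 (U < Y) on D(U)={1,3,6} D(Y)={1,4,6}: U {1,3,6}->{1,3}; Y {1,4,6}->{4,6}
So after all 4 constraints: D(U) = {1,3}

Answer: {1,3}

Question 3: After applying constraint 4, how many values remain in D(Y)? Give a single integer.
Constraint 1 (Y < X) on D(Y)={1,4,5,6} D(X)={2,3,7}: no change
Constraint 2 (U < X) on D(U)={1,3,5,6} D(X)={2,3,7}: no change
Constraint 3 (U + Y = X) on D(U)={1,3,5,6} D(Y)={1,4,5,6} D(X)={2,3,7}: U {1,3,5,6}->{1,3,6}; Y {1,4,5,6}->{1,4,6}; X {2,3,7}->{2,7}
Constraint 4 (U < Y) on D(U)={1,3,6} D(Y)={1,4,6}: U {1,3,6}->{1,3}; Y {1,4,6}->{4,6}
So after constraint 4: D(Y)={4,6}, size = 2

Answer: 2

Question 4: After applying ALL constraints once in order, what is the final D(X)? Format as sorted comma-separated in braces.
Answer: {2,7}

Derivation:
Constraint 1 (Y < X) on D(Y)={1,4,5,6} D(X)={2,3,7}: no change
Constraint 2 (U < X) on D(U)={1,3,5,6} D(X)={2,3,7}: no change
Constraint 3 (U + Y = X) on D(U)={1,3,5,6} D(Y)={1,4,5,6} D(X)={2,3,7}: U {1,3,5,6}->{1,3,6}; Y {1,4,5,6}->{1,4,6}; X {2,3,7}->{2,7}
Constraint 4 (U < Y) on D(U)={1,3,6} D(Y)={1,4,6}: U {1,3,6}->{1,3}; Y {1,4,6}->{4,6}
So after all 4 constraints: D(X) = {2,7}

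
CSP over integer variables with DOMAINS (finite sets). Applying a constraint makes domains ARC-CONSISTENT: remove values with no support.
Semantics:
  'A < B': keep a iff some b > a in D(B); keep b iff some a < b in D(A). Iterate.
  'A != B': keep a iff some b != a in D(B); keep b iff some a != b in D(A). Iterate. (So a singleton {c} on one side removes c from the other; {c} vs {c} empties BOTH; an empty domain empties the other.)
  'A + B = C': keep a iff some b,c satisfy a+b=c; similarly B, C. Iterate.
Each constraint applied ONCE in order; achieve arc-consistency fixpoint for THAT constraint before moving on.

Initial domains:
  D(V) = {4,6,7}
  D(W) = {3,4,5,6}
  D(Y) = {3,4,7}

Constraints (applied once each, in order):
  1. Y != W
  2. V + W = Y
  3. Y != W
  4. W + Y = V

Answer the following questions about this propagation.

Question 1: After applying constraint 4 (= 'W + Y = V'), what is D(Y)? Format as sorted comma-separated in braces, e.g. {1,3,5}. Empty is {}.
Answer: {}

Derivation:
Constraint 1 (Y != W) on D(Y)={3,4,7} D(W)={3,4,5,6}: no change
Constraint 2 (V + W = Y) on D(V)={4,6,7} D(W)={3,4,5,6} D(Y)={3,4,7}: V {4,6,7}->{4}; W {3,4,5,6}->{3}; Y {3,4,7}->{7}
Constraint 3 (Y != W) on D(Y)={7} D(W)={3}: no change
Constraint 4 (W + Y = V) on D(W)={3} D(Y)={7} D(V)={4}: W {3}->{}; Y {7}->{}; V {4}->{}
So after constraint 4: D(Y) = {}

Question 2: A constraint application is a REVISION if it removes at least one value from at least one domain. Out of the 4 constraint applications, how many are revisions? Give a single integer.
Answer: 2

Derivation:
Constraint 1 (Y != W) on D(Y)={3,4,7} D(W)={3,4,5,6}: no change => not a revision
Constraint 2 (V + W = Y) on D(V)={4,6,7} D(W)={3,4,5,6} D(Y)={3,4,7}: V {4,6,7}->{4}; W {3,4,5,6}->{3}; Y {3,4,7}->{7} => REVISION
Constraint 3 (Y != W) on D(Y)={7} D(W)={3}: no change => not a revision
Constraint 4 (W + Y = V) on D(W)={3} D(Y)={7} D(V)={4}: W {3}->{}; Y {7}->{}; V {4}->{} => REVISION
Total revisions = 2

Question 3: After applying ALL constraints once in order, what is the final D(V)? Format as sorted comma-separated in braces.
Constraint 1 (Y != W) on D(Y)={3,4,7} D(W)={3,4,5,6}: no change
Constraint 2 (V + W = Y) on D(V)={4,6,7} D(W)={3,4,5,6} D(Y)={3,4,7}: V {4,6,7}->{4}; W {3,4,5,6}->{3}; Y {3,4,7}->{7}
Constraint 3 (Y != W) on D(Y)={7} D(W)={3}: no change
Constraint 4 (W + Y = V) on D(W)={3} D(Y)={7} D(V)={4}: W {3}->{}; Y {7}->{}; V {4}->{}
So after all 4 constraints: D(V) = {}

Answer: {}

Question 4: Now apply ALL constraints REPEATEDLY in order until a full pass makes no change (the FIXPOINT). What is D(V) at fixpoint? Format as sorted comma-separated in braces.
Answer: {}

Derivation:
pass 0 (initial): D(V)={4,6,7}
pass 1: V {4,6,7}->{}; W {3,4,5,6}->{}; Y {3,4,7}->{}
pass 2: no change
Fixpoint after 2 passes: D(V) = {}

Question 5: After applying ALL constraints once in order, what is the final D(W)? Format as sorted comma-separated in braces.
Constraint 1 (Y != W) on D(Y)={3,4,7} D(W)={3,4,5,6}: no change
Constraint 2 (V + W = Y) on D(V)={4,6,7} D(W)={3,4,5,6} D(Y)={3,4,7}: V {4,6,7}->{4}; W {3,4,5,6}->{3}; Y {3,4,7}->{7}
Constraint 3 (Y != W) on D(Y)={7} D(W)={3}: no change
Constraint 4 (W + Y = V) on D(W)={3} D(Y)={7} D(V)={4}: W {3}->{}; Y {7}->{}; V {4}->{}
So after all 4 constraints: D(W) = {}

Answer: {}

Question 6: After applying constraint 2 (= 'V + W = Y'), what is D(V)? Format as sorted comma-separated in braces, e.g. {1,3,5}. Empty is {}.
Answer: {4}

Derivation:
Constraint 1 (Y != W) on D(Y)={3,4,7} D(W)={3,4,5,6}: no change
Constraint 2 (V + W = Y) on D(V)={4,6,7} D(W)={3,4,5,6} D(Y)={3,4,7}: V {4,6,7}->{4}; W {3,4,5,6}->{3}; Y {3,4,7}->{7}
So after constraint 2: D(V) = {4}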